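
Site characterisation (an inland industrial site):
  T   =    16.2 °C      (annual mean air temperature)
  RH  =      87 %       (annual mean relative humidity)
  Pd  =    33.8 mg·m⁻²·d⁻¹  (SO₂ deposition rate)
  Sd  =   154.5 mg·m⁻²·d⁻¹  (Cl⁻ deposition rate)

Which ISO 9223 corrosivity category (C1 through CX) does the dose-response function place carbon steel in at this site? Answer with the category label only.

C5

carbon steel: f(T) = -0.054·(T−10) [T>10 °C] = -0.3348
  SO₂ term: 1.77·33.8^0.52·exp(0.02·87-0.3348) = 45.01
  Sd branch = 0.102·Sd^0.62·e^(0.033·RH+0.04·T) = 78.35 μm/a
  sum: 45.01 + 78.35 → r_corr = 123.4 μm/a
123 μm/a falls in (80, 200] for carbon steel → category C5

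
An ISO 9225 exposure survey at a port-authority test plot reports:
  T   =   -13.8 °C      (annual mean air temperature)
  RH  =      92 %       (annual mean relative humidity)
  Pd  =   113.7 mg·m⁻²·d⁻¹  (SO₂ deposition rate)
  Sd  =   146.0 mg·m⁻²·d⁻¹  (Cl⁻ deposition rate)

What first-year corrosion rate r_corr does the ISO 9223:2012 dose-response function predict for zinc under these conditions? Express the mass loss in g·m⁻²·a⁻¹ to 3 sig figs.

zinc: T≤10 °C ⇒ hinge +0.038·(-13.8−10) = -0.9044
  SO₂ term: 0.0129·113.7^0.44·exp(0.046·92-0.9044) = 2.886
  Sd branch = 0.0175·Sd^0.57·e^(0.008·RH+0.085·T) = 0.1936 μm/a
  r_corr = 2.886 + 0.1936 = 3.08 μm/a
Convert to mass loss: 3.08 μm/a × 7.14 g/cm³ = 21.99 g·m⁻²·a⁻¹

r_corr = 22.0 g·m⁻²·a⁻¹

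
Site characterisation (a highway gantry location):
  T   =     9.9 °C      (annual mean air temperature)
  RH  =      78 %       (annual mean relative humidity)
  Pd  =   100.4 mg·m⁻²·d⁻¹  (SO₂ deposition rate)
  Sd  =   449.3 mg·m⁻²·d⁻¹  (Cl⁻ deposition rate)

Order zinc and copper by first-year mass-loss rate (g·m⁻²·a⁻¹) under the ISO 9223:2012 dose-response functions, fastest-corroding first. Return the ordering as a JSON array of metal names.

zinc: T≤10 °C ⇒ hinge +0.038·(9.9−10) = -0.0038
  SO₂ term: 0.0129·100.4^0.44·exp(0.046·78-0.0038) = 3.531
  Cl⁻ term: 0.0175·449.3^0.57·exp(0.008·78+0.085·9.9) = 2.463
  sum: 3.531 + 2.463 → r_corr = 5.994 μm/a
  mass loss = 5.994 μm/a × 7.14 g/cm³ = 42.8 g·m⁻²·a⁻¹
copper: f(T) = +0.126·(T−10) [T≤10 °C] = -0.0126
  SO₂ term: 0.0053·100.4^0.26·exp(0.059·78-0.0126) = 1.729
  Cl⁻ term: 0.01025·449.3^0.27·exp(0.036·78+0.049·9.9) = 1.436
  r_corr = 1.729 + 1.436 = 3.165 μm/a
  mass loss = 3.165 μm/a × 8.96 g/cm³ = 28.36 g·m⁻²·a⁻¹
Ordering by g·m⁻²·a⁻¹: zinc (42.8) > copper (28.4)

["zinc", "copper"]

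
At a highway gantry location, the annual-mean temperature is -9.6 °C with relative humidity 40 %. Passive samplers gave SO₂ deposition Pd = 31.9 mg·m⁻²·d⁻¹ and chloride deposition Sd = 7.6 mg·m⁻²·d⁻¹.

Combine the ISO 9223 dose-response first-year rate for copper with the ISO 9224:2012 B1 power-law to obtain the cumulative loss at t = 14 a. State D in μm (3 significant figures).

copper: temperature factor f = +0.126·(-19.6) = -2.4696
  SO₂ term: 0.0053·31.9^0.26·exp(0.059·40-2.4696) = 0.01169
  Cl⁻ term: 0.01025·7.6^0.27·exp(0.036·40+0.049·-9.6) = 0.04673
  sum: 0.01169 + 0.04673 → r_corr = 0.05842 μm/a
ISO 9224: D(t) = r_corr · t^b with b = 0.667 (copper, B1)
  D(14) = 0.05842 × 14^0.667 = 0.05842 × 5.814 = 0.3396 μm

D(14) = 0.340 μm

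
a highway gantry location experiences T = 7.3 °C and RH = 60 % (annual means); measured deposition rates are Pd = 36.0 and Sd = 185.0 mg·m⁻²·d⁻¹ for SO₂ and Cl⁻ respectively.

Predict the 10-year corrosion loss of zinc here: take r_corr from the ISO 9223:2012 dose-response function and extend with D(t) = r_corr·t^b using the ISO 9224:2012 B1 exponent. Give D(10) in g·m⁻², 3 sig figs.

zinc: T≤10 °C ⇒ hinge +0.038·(7.3−10) = -0.1026
  Pd branch = 0.0129·Pd^0.44·e^(0.046·RH+f) = 0.8901 μm/a
  Sd branch = 0.0175·Sd^0.57·e^(0.008·RH+0.085·T) = 1.031 μm/a
  sum: 0.8901 + 1.031 → r_corr = 1.921 μm/a
ISO 9224: D(t) = r_corr · t^b with b = 0.813 (zinc, B1)
  D(10) = 1.921 × 10^0.813 = 1.921 × 6.501 = 12.49 μm
  Mass loss = 12.49 μm × 7.14 g/cm³ = 89.18 g·m⁻²

D(10) = 89.2 g·m⁻²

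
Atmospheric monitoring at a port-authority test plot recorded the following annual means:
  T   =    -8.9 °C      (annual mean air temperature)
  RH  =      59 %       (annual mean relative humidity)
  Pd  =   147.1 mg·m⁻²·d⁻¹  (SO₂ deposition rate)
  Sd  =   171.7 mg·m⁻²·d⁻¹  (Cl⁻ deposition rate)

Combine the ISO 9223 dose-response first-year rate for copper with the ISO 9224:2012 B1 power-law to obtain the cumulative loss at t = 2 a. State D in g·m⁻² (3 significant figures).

D(2) = 3.99 g·m⁻²

copper: temperature factor f = +0.126·(-18.9) = -2.3814
  sulphur-dioxide contribution → 0.05826 μm/a
  chloride contribution → 0.2224 μm/a
  ⇒ r_corr(copper) = 0.2807 μm/a
Power-law: D(2) = r_corr · 2^0.667
  D(2) = 0.2807 × 2^0.667 = 0.2807 × 1.588 = 0.4456 μm
  Mass loss = 0.4456 μm × 8.96 g/cm³ = 3.993 g·m⁻²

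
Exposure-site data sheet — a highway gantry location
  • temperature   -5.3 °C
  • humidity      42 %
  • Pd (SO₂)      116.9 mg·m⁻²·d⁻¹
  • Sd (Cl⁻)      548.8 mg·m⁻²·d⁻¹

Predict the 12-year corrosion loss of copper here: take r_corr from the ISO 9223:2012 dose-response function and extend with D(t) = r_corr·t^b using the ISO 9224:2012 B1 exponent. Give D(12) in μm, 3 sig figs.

D(12) = 1.20 μm

copper: f(T) = +0.126·(T−10) [T≤10 °C] = -1.9278
  sulphur-dioxide contribution → 0.03169 μm/a
  chloride contribution → 0.1969 μm/a
  total first-year rate 0.2286 μm/a
ISO 9224: D(t) = r_corr · t^b with b = 0.667 (copper, B1)
  D(12) = 0.2286 × 12^0.667 = 0.2286 × 5.246 = 1.199 μm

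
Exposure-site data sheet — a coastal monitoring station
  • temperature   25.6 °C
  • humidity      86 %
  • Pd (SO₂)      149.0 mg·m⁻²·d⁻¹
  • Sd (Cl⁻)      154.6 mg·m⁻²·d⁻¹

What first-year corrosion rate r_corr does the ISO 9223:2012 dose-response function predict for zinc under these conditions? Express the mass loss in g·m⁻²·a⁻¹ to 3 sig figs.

r_corr = 53.1 g·m⁻²·a⁻¹

zinc: T>10 °C ⇒ hinge -0.071·(25.6−10) = -1.1076
  sulphur-dioxide contribution → 2.013 μm/a
  chloride contribution → 5.429 μm/a
  total first-year rate 7.442 μm/a
Convert to mass loss: 7.442 μm/a × 7.14 g/cm³ = 53.13 g·m⁻²·a⁻¹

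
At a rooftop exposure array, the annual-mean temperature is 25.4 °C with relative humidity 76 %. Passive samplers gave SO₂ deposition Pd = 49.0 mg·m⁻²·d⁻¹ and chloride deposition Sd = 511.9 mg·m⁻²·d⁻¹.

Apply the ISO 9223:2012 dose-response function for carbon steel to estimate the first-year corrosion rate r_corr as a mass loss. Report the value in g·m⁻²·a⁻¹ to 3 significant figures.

r_corr = 1.51e+03 g·m⁻²·a⁻¹

carbon steel: f(T) = -0.054·(T−10) [T>10 °C] = -0.8316
  Pd branch = 1.77·Pd^0.52·e^(0.02·RH+f) = 26.66 μm/a
  Sd branch = 0.102·Sd^0.62·e^(0.033·RH+0.04·T) = 165.5 μm/a
  sum: 26.66 + 165.5 → r_corr = 192.1 μm/a
Convert to mass loss: 192.1 μm/a × 7.85 g/cm³ = 1508 g·m⁻²·a⁻¹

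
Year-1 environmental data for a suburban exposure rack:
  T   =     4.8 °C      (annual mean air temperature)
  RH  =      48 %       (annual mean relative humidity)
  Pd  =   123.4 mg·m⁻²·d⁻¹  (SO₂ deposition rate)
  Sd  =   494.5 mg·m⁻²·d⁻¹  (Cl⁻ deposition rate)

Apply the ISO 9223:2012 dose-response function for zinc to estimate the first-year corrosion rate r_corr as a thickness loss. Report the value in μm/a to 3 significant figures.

r_corr = 2.13 μm/a

zinc: temperature factor f = +0.038·(-5.2) = -0.1976
  Pd branch = 0.0129·Pd^0.44·e^(0.046·RH+f) = 0.8014 μm/a
  Cl⁻ term: 0.0175·494.5^0.57·exp(0.008·48+0.085·4.8) = 1.326
  r_corr = 0.8014 + 1.326 = 2.128 μm/a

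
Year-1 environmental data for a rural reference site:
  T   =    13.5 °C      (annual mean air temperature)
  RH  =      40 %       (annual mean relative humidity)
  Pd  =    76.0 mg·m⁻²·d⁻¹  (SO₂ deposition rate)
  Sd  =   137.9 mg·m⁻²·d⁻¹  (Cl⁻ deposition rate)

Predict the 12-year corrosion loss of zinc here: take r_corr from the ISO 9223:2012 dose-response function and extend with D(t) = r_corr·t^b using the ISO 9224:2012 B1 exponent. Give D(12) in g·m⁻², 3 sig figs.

D(12) = 90.7 g·m⁻²

zinc: temperature factor f = -0.071·(3.5) = -0.2485
  SO₂ term: 0.0129·76.0^0.44·exp(0.046·40-0.2485) = 0.4259
  Sd branch = 0.0175·Sd^0.57·e^(0.008·RH+0.085·T) = 1.259 μm/a
  r_corr = 0.4259 + 1.259 = 1.685 μm/a
ISO 9224: D(t) = r_corr · t^b with b = 0.813 (zinc, B1)
  D(12) = 1.685 × 12^0.813 = 1.685 × 7.54 = 12.7 μm
  Mass loss = 12.7 μm × 7.14 g/cm³ = 90.69 g·m⁻²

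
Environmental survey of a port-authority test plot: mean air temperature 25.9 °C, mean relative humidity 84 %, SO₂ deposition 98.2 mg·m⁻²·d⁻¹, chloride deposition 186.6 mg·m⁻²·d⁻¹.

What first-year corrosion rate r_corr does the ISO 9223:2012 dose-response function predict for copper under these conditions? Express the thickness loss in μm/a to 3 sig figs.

copper: T>10 °C ⇒ hinge -0.080·(25.9−10) = -1.2720
  Pd branch = 0.0053·Pd^0.26·e^(0.059·RH+f) = 0.6953 μm/a
  Sd branch = 0.01025·Sd^0.27·e^(0.036·RH+0.049·T) = 3.079 μm/a
  r_corr = 0.6953 + 3.079 = 3.774 μm/a

r_corr = 3.77 μm/a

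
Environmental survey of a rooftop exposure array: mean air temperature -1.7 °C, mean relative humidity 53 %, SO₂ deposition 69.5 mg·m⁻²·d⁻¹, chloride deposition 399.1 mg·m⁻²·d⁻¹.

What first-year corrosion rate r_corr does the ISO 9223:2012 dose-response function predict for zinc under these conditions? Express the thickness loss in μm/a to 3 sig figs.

zinc: T≤10 °C ⇒ hinge +0.038·(-1.7−10) = -0.4446
  Pd branch = 0.0129·Pd^0.44·e^(0.046·RH+f) = 0.612 μm/a
  Sd branch = 0.0175·Sd^0.57·e^(0.008·RH+0.085·T) = 0.7031 μm/a
  r_corr = 0.612 + 0.7031 = 1.315 μm/a

r_corr = 1.32 μm/a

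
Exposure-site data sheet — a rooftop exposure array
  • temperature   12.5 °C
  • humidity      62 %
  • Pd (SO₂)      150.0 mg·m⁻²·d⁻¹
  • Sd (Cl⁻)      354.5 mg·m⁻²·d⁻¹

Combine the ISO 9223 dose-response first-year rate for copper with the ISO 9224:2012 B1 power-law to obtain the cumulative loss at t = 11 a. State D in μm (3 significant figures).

copper: temperature factor f = -0.080·(2.5) = -0.2000
  Pd branch = 0.0053·Pd^0.26·e^(0.059·RH+f) = 0.6192 μm/a
  Cl⁻ term: 0.01025·354.5^0.27·exp(0.036·62+0.049·12.5) = 0.8599
  r_corr = 0.6192 + 0.8599 = 1.479 μm/a
Power-law: D(11) = r_corr · 11^0.667
  D(11) = 1.479 × 11^0.667 = 1.479 × 4.95 = 7.322 μm

D(11) = 7.32 μm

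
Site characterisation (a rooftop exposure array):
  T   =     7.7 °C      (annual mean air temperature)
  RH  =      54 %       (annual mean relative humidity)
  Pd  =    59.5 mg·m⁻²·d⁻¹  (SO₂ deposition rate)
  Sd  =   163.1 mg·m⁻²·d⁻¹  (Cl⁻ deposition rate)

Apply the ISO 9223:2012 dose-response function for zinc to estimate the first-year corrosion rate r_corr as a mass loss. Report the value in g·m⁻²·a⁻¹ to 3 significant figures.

zinc: f(T) = +0.038·(T−10) [T≤10 °C] = -0.0874
  sulphur-dioxide contribution → 0.8555 μm/a
  chloride contribution → 0.9462 μm/a
  total first-year rate 1.802 μm/a
Convert to mass loss: 1.802 μm/a × 7.14 g/cm³ = 12.86 g·m⁻²·a⁻¹

r_corr = 12.9 g·m⁻²·a⁻¹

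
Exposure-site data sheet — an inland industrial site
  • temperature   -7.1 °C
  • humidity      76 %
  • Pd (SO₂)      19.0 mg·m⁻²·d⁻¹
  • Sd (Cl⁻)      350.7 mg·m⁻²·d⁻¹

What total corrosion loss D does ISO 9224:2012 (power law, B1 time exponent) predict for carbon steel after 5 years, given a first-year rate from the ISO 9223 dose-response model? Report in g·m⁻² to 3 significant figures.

D(5) = 702 g·m⁻²

carbon steel: f(T) = +0.150·(T−10) [T≤10 °C] = -2.5650
  sulphur-dioxide contribution → 2.878 μm/a
  chloride contribution → 35.67 μm/a
  ⇒ r_corr(carbon steel) = 38.55 μm/a
Long-term exponent b (ISO 9224 Table 2, B1) = 0.523
  D(5) = 38.55 × 5^0.523 = 38.55 × 2.32 = 89.45 μm
  Mass loss = 89.45 μm × 7.85 g/cm³ = 702.2 g·m⁻²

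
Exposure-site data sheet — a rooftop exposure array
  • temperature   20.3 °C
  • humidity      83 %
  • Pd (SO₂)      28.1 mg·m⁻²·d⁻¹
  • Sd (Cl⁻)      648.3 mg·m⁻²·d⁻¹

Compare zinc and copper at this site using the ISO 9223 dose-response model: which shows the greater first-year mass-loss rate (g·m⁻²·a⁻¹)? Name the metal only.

zinc

zinc: temperature factor f = -0.071·(10.3) = -0.7313
  sulphur-dioxide contribution → 1.226 μm/a
  chloride contribution → 7.647 μm/a
  ⇒ r_corr(zinc) = 8.873 μm/a
  mass loss = 8.873 μm/a × 7.14 g/cm³ = 63.36 g·m⁻²·a⁻¹
copper: T>10 °C ⇒ hinge -0.080·(20.3−10) = -0.8240
  sulphur-dioxide contribution → 0.741 μm/a
  chloride contribution → 3.159 μm/a
  ⇒ r_corr(copper) = 3.9 μm/a
  mass loss = 3.9 μm/a × 8.96 g/cm³ = 34.95 g·m⁻²·a⁻¹
Ordering by g·m⁻²·a⁻¹: zinc (63.4) > copper (34.9)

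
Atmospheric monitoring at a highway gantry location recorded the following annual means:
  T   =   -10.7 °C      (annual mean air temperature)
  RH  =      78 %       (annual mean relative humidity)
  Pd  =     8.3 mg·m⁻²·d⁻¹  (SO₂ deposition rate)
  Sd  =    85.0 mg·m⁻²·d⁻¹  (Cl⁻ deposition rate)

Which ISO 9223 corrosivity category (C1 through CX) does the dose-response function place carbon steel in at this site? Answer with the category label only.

C2

carbon steel: T≤10 °C ⇒ hinge +0.150·(-10.7−10) = -3.1050
  Pd branch = 1.77·Pd^0.52·e^(0.02·RH+f) = 1.135 μm/a
  Cl⁻ term: 0.102·85.0^0.62·exp(0.033·78+0.04·-10.7) = 13.7
  r_corr = 1.135 + 13.7 = 14.84 μm/a
ISO 9223 Table 2 (carbon steel): 1.3 < 14.8 ≤ 25 μm/a ⇒ C2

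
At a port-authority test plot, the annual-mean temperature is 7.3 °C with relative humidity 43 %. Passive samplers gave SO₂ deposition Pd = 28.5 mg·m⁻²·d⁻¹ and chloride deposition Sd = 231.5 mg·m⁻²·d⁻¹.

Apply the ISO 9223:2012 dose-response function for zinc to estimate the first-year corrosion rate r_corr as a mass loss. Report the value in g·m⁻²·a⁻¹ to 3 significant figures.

r_corr = 9.93 g·m⁻²·a⁻¹

zinc: temperature factor f = +0.038·(-2.7) = -0.1026
  sulphur-dioxide contribution → 0.3674 μm/a
  chloride contribution → 1.023 μm/a
  total first-year rate 1.39 μm/a
Convert to mass loss: 1.39 μm/a × 7.14 g/cm³ = 9.925 g·m⁻²·a⁻¹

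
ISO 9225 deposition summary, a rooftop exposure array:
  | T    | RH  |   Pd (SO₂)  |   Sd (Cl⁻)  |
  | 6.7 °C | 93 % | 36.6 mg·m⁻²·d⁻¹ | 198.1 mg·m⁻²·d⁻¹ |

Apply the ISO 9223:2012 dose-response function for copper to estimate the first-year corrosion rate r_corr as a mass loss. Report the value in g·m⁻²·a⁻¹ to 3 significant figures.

r_corr = 34.4 g·m⁻²·a⁻¹

copper: f(T) = +0.126·(T−10) [T≤10 °C] = -0.4158
  Pd branch = 0.0053·Pd^0.26·e^(0.059·RH+f) = 2.154 μm/a
  Sd branch = 0.01025·Sd^0.27·e^(0.036·RH+0.049·T) = 1.688 μm/a
  r_corr = 2.154 + 1.688 = 3.842 μm/a
Convert to mass loss: 3.842 μm/a × 8.96 g/cm³ = 34.42 g·m⁻²·a⁻¹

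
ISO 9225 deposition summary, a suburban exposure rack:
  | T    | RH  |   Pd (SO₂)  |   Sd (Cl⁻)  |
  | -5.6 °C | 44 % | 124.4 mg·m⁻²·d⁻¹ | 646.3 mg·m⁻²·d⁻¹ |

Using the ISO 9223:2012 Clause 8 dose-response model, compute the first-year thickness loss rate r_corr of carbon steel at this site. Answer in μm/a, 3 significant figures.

carbon steel: f(T) = +0.150·(T−10) [T≤10 °C] = -2.3400
  SO₂ term: 1.77·124.4^0.52·exp(0.02·44-2.3400) = 5.049
  Cl⁻ term: 0.102·646.3^0.62·exp(0.033·44+0.04·-5.6) = 19.25
  sum: 5.049 + 19.25 → r_corr = 24.3 μm/a

r_corr = 24.3 μm/a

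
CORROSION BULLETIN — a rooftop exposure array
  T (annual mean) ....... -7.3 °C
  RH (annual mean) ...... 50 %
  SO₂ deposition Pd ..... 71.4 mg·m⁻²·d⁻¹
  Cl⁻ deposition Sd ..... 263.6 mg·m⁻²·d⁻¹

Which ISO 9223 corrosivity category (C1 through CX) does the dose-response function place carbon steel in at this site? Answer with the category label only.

carbon steel: T≤10 °C ⇒ hinge +0.150·(-7.3−10) = -2.5950
  Pd branch = 1.77·Pd^0.52·e^(0.02·RH+f) = 3.305 μm/a
  Cl⁻ term: 0.102·263.6^0.62·exp(0.033·50+0.04·-7.3) = 12.57
  sum: 3.305 + 12.57 → r_corr = 15.88 μm/a
Category bounds: 1.3…25 μm/a bracket r_corr ⇒ C2

C2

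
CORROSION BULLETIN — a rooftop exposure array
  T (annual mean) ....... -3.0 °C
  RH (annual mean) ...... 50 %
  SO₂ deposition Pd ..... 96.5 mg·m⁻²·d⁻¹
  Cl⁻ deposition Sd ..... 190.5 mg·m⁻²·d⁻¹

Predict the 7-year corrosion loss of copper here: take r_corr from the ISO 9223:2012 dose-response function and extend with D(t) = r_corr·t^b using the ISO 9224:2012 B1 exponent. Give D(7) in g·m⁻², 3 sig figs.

copper: temperature factor f = +0.126·(-13.0) = -1.6380
  sulphur-dioxide contribution → 0.06457 μm/a
  chloride contribution → 0.2209 μm/a
  ⇒ r_corr(copper) = 0.2855 μm/a
Long-term exponent b (ISO 9224 Table 2, B1) = 0.667
  D(7) = 0.2855 × 7^0.667 = 0.2855 × 3.662 = 1.045 μm
  Mass loss = 1.045 μm × 8.96 g/cm³ = 9.366 g·m⁻²

D(7) = 9.37 g·m⁻²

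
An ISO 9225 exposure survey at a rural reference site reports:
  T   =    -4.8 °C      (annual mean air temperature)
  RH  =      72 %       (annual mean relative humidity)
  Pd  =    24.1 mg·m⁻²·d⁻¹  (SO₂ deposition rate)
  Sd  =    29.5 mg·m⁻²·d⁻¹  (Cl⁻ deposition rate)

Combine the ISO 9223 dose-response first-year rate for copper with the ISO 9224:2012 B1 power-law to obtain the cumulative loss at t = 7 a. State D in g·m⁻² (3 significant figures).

copper: f(T) = +0.126·(T−10) [T≤10 °C] = -1.8648
  sulphur-dioxide contribution → 0.1314 μm/a
  chloride contribution → 0.2698 μm/a
  total first-year rate 0.4013 μm/a
ISO 9224: D(t) = r_corr · t^b with b = 0.667 (copper, B1)
  D(7) = 0.4013 × 7^0.667 = 0.4013 × 3.662 = 1.469 μm
  Mass loss = 1.469 μm × 8.96 g/cm³ = 13.16 g·m⁻²

D(7) = 13.2 g·m⁻²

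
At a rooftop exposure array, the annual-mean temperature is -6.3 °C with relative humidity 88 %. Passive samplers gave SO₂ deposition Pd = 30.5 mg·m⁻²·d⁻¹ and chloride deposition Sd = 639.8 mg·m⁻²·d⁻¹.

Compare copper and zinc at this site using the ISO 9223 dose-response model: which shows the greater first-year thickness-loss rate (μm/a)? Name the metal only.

copper: temperature factor f = +0.126·(-16.3) = -2.0538
  sulphur-dioxide contribution → 0.2972 μm/a
  chloride contribution → 1.024 μm/a
  total first-year rate 1.321 μm/a
zinc: T≤10 °C ⇒ hinge +0.038·(-6.3−10) = -0.6194
  sulphur-dioxide contribution → 1.789 μm/a
  chloride contribution → 0.8235 μm/a
  ⇒ r_corr(zinc) = 2.613 μm/a
Ordering by μm/a: zinc (2.61) > copper (1.32)

zinc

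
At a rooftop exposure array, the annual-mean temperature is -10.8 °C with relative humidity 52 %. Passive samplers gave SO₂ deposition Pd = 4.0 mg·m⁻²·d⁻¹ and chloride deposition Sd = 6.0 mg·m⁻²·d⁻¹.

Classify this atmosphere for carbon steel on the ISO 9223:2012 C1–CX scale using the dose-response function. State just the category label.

C2

carbon steel: T≤10 °C ⇒ hinge +0.150·(-10.8−10) = -3.1200
  SO₂ term: 1.77·4.0^0.52·exp(0.02·52-3.1200) = 0.4547
  Cl⁻ term: 0.102·6.0^0.62·exp(0.033·52+0.04·-10.8) = 1.119
  r_corr = 0.4547 + 1.119 = 1.573 μm/a
ISO 9223 Table 2 (carbon steel): 1.3 < 1.57 ≤ 25 μm/a ⇒ C2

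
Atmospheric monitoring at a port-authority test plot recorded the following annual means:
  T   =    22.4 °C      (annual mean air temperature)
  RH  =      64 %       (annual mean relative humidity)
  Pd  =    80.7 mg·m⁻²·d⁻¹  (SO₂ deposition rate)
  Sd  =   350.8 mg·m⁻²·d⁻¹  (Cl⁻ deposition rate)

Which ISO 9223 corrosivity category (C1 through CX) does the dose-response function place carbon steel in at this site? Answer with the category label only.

carbon steel: temperature factor f = -0.054·(12.4) = -0.6696
  Pd branch = 1.77·Pd^0.52·e^(0.02·RH+f) = 31.96 μm/a
  Sd branch = 0.102·Sd^0.62·e^(0.033·RH+0.04·T) = 78.14 μm/a
  sum: 31.96 + 78.14 → r_corr = 110.1 μm/a
110 μm/a falls in (80, 200] for carbon steel → category C5

C5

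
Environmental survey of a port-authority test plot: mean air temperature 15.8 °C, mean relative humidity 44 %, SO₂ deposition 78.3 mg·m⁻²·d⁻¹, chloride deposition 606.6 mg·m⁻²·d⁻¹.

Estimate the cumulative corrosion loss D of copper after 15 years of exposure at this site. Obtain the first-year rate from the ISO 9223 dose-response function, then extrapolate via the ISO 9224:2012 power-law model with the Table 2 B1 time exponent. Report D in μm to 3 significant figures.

D(15) = 4.57 μm

copper: f(T) = -0.080·(T−10) [T>10 °C] = -0.4640
  sulphur-dioxide contribution → 0.1389 μm/a
  chloride contribution → 0.6113 μm/a
  ⇒ r_corr(copper) = 0.7502 μm/a
Power-law: D(15) = r_corr · 15^0.667
  D(15) = 0.7502 × 15^0.667 = 0.7502 × 6.088 = 4.567 μm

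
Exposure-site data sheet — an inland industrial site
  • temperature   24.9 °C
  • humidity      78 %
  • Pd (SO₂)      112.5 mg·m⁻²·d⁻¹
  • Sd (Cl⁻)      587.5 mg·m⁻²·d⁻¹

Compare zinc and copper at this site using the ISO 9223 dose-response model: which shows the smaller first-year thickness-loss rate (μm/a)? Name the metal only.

zinc: temperature factor f = -0.071·(14.9) = -1.0579
  sulphur-dioxide contribution → 1.294 μm/a
  chloride contribution → 10.27 μm/a
  ⇒ r_corr(zinc) = 11.56 μm/a
copper: T>10 °C ⇒ hinge -0.080·(24.9−10) = -1.1920
  sulphur-dioxide contribution → 0.5477 μm/a
  chloride contribution → 3.219 μm/a
  total first-year rate 3.767 μm/a
Ordering by μm/a: zinc (11.6) > copper (3.77)

copper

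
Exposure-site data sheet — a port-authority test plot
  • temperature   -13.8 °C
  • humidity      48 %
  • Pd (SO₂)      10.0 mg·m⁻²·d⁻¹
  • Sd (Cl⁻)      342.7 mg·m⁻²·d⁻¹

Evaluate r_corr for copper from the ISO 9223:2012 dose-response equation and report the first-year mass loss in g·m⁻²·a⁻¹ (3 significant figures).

copper: T≤10 °C ⇒ hinge +0.126·(-13.8−10) = -2.9988
  Pd branch = 0.0053·Pd^0.26·e^(0.059·RH+f) = 0.008163 μm/a
  Cl⁻ term: 0.01025·342.7^0.27·exp(0.036·48+0.049·-13.8) = 0.1419
  r_corr = 0.008163 + 0.1419 = 0.15 μm/a
Convert to mass loss: 0.15 μm/a × 8.96 g/cm³ = 1.344 g·m⁻²·a⁻¹

r_corr = 1.34 g·m⁻²·a⁻¹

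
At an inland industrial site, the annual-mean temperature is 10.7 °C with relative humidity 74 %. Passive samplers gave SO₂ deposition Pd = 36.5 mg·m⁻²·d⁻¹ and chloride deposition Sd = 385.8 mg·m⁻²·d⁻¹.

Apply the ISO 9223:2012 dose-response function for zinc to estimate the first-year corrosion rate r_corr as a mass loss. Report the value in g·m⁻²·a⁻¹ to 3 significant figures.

r_corr = 29.5 g·m⁻²·a⁻¹

zinc: f(T) = -0.071·(T−10) [T>10 °C] = -0.0497
  SO₂ term: 0.0129·36.5^0.44·exp(0.046·74-0.0497) = 1.798
  Cl⁻ term: 0.0175·385.8^0.57·exp(0.008·74+0.085·10.7) = 2.341
  sum: 1.798 + 2.341 → r_corr = 4.139 μm/a
Convert to mass loss: 4.139 μm/a × 7.14 g/cm³ = 29.55 g·m⁻²·a⁻¹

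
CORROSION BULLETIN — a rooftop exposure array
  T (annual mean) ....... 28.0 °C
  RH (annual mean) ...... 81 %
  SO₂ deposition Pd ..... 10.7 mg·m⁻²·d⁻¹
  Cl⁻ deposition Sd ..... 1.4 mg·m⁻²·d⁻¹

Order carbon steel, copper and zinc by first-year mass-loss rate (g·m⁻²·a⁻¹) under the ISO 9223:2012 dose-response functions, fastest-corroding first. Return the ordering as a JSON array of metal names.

carbon steel: temperature factor f = -0.054·(18.0) = -0.9720
  sulphur-dioxide contribution → 11.61 μm/a
  chloride contribution → 5.578 μm/a
  ⇒ r_corr(carbon steel) = 17.18 μm/a
  mass loss = 17.18 μm/a × 7.85 g/cm³ = 134.9 g·m⁻²·a⁻¹
copper: temperature factor f = -0.080·(18.0) = -1.4400
  sulphur-dioxide contribution → 0.2767 μm/a
  chloride contribution → 0.8174 μm/a
  ⇒ r_corr(copper) = 1.094 μm/a
  mass loss = 1.094 μm/a × 8.96 g/cm³ = 9.803 g·m⁻²·a⁻¹
zinc: temperature factor f = -0.071·(18.0) = -1.2780
  sulphur-dioxide contribution → 0.4233 μm/a
  chloride contribution → 0.4379 μm/a
  ⇒ r_corr(zinc) = 0.8612 μm/a
  mass loss = 0.8612 μm/a × 7.14 g/cm³ = 6.149 g·m⁻²·a⁻¹
Ordering by g·m⁻²·a⁻¹: carbon steel (135) > copper (9.8) > zinc (6.15)

["carbon steel", "copper", "zinc"]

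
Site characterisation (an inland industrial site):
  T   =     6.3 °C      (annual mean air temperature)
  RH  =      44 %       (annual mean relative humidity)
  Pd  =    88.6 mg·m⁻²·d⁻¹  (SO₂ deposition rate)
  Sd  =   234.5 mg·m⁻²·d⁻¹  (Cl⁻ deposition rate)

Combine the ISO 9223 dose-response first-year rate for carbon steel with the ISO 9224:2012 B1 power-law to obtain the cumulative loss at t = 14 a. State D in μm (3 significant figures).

carbon steel: temperature factor f = +0.150·(-3.7) = -0.5550
  Pd branch = 1.77·Pd^0.52·e^(0.02·RH+f) = 25.22 μm/a
  Cl⁻ term: 0.102·234.5^0.62·exp(0.033·44+0.04·6.3) = 16.52
  r_corr = 25.22 + 16.52 = 41.75 μm/a
Power-law: D(14) = r_corr · 14^0.523
  D(14) = 41.75 × 14^0.523 = 41.75 × 3.976 = 166 μm

D(14) = 166 μm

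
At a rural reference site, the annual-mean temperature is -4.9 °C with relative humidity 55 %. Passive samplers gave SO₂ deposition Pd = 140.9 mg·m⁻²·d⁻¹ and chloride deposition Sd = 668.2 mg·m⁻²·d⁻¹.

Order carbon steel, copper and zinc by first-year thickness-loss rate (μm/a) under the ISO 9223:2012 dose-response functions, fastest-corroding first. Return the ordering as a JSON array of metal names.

carbon steel: temperature factor f = +0.150·(-14.9) = -2.2350
  sulphur-dioxide contribution → 7.456 μm/a
  chloride contribution → 29.05 μm/a
  total first-year rate 36.51 μm/a
copper: temperature factor f = +0.126·(-14.9) = -1.8774
  sulphur-dioxide contribution → 0.07532 μm/a
  chloride contribution → 0.3381 μm/a
  total first-year rate 0.4134 μm/a
zinc: temperature factor f = +0.038·(-14.9) = -0.5662
  sulphur-dioxide contribution → 0.8109 μm/a
  chloride contribution → 0.7302 μm/a
  ⇒ r_corr(zinc) = 1.541 μm/a
Ordering by μm/a: carbon steel (36.5) > zinc (1.54) > copper (0.413)

["carbon steel", "zinc", "copper"]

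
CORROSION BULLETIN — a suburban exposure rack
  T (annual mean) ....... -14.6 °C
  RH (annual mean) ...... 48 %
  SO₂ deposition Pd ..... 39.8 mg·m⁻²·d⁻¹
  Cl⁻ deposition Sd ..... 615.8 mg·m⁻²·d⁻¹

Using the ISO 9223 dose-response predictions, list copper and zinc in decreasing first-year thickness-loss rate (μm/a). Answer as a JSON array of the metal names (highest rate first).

["zinc", "copper"]

copper: temperature factor f = +0.126·(-24.6) = -3.0996
  Pd branch = 0.0053·Pd^0.26·e^(0.059·RH+f) = 0.01057 μm/a
  Cl⁻ term: 0.01025·615.8^0.27·exp(0.036·48+0.049·-14.6) = 0.1598
  sum: 0.01057 + 0.1598 → r_corr = 0.1704 μm/a
zinc: f(T) = +0.038·(T−10) [T≤10 °C] = -0.9348
  Pd branch = 0.0129·Pd^0.44·e^(0.046·RH+f) = 0.2331 μm/a
  Sd branch = 0.0175·Sd^0.57·e^(0.008·RH+0.085·T) = 0.289 μm/a
  r_corr = 0.2331 + 0.289 = 0.522 μm/a
Ordering by μm/a: zinc (0.522) > copper (0.17)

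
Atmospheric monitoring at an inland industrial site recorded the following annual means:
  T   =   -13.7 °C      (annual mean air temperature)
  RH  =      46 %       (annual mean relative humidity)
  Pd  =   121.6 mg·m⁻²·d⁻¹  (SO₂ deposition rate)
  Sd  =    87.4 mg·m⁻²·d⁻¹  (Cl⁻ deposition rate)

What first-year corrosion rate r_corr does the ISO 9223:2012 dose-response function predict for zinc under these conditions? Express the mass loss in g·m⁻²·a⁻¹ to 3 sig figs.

r_corr = 3.29 g·m⁻²·a⁻¹

zinc: f(T) = +0.038·(T−10) [T≤10 °C] = -0.9006
  sulphur-dioxide contribution → 0.3596 μm/a
  chloride contribution → 0.1009 μm/a
  total first-year rate 0.4605 μm/a
Convert to mass loss: 0.4605 μm/a × 7.14 g/cm³ = 3.288 g·m⁻²·a⁻¹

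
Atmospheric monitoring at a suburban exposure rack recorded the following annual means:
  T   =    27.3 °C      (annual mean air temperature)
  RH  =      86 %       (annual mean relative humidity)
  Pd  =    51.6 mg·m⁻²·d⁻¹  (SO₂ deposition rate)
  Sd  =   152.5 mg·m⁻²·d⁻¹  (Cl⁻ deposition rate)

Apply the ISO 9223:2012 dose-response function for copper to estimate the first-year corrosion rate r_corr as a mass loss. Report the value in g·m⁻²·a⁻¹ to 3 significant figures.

r_corr = 35.4 g·m⁻²·a⁻¹

copper: f(T) = -0.080·(T−10) [T>10 °C] = -1.3840
  SO₂ term: 0.0053·51.6^0.26·exp(0.059·86-1.3840) = 0.5917
  Sd branch = 0.01025·Sd^0.27·e^(0.036·RH+0.049·T) = 3.355 μm/a
  r_corr = 0.5917 + 3.355 = 3.947 μm/a
Convert to mass loss: 3.947 μm/a × 8.96 g/cm³ = 35.37 g·m⁻²·a⁻¹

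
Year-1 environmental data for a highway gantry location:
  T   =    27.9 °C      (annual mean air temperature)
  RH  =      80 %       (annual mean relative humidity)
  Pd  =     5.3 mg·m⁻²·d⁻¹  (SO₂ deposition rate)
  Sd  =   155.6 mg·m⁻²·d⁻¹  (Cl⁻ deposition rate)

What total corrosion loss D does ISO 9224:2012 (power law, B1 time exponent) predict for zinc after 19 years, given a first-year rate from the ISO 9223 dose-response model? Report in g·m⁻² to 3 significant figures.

D(19) = 517 g·m⁻²

zinc: T>10 °C ⇒ hinge -0.071·(27.9−10) = -1.2709
  Pd branch = 0.0129·Pd^0.44·e^(0.046·RH+f) = 0.2989 μm/a
  Sd branch = 0.0175·Sd^0.57·e^(0.008·RH+0.085·T) = 6.315 μm/a
  sum: 0.2989 + 6.315 → r_corr = 6.614 μm/a
Long-term exponent b (ISO 9224 Table 2, B1) = 0.813
  D(19) = 6.614 × 19^0.813 = 6.614 × 10.96 = 72.46 μm
  Mass loss = 72.46 μm × 7.14 g/cm³ = 517.3 g·m⁻²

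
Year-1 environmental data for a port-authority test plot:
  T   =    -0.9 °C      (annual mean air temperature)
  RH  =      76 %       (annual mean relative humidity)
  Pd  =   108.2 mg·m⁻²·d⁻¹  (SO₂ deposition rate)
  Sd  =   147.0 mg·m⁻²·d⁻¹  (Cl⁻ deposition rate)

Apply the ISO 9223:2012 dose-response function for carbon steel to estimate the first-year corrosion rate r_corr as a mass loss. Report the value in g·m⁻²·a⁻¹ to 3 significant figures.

carbon steel: T≤10 °C ⇒ hinge +0.150·(-0.9−10) = -1.6350
  Pd branch = 1.77·Pd^0.52·e^(0.02·RH+f) = 18.02 μm/a
  Sd branch = 0.102·Sd^0.62·e^(0.033·RH+0.04·T) = 26.66 μm/a
  sum: 18.02 + 26.66 → r_corr = 44.69 μm/a
Convert to mass loss: 44.69 μm/a × 7.85 g/cm³ = 350.8 g·m⁻²·a⁻¹

r_corr = 351 g·m⁻²·a⁻¹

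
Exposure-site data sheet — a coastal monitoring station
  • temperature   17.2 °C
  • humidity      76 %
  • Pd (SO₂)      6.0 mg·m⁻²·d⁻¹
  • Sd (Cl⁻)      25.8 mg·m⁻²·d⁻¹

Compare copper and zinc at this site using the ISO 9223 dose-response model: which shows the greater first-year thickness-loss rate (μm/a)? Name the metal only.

copper: temperature factor f = -0.080·(7.2) = -0.5760
  SO₂ term: 0.0053·6.0^0.26·exp(0.059·76-0.5760) = 0.4206
  Sd branch = 0.01025·Sd^0.27·e^(0.036·RH+0.049·T) = 0.8833 μm/a
  sum: 0.4206 + 0.8833 → r_corr = 1.304 μm/a
zinc: T>10 °C ⇒ hinge -0.071·(17.2−10) = -0.5112
  SO₂ term: 0.0129·6.0^0.44·exp(0.046·76-0.5112) = 0.5614
  Sd branch = 0.0175·Sd^0.57·e^(0.008·RH+0.085·T) = 0.8844 μm/a
  r_corr = 0.5614 + 0.8844 = 1.446 μm/a
Ordering by μm/a: zinc (1.45) > copper (1.3)

zinc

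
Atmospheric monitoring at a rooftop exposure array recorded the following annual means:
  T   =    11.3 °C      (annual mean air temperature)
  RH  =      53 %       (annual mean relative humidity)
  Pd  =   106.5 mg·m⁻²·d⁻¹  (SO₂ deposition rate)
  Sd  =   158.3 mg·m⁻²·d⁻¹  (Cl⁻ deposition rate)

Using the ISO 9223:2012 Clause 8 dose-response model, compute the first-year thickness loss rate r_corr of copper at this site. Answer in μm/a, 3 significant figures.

r_corr = 0.838 μm/a

copper: T>10 °C ⇒ hinge -0.080·(11.3−10) = -0.1040
  SO₂ term: 0.0053·106.5^0.26·exp(0.059·53-0.1040) = 0.3667
  Sd branch = 0.01025·Sd^0.27·e^(0.036·RH+0.049·T) = 0.4717 μm/a
  r_corr = 0.3667 + 0.4717 = 0.8384 μm/a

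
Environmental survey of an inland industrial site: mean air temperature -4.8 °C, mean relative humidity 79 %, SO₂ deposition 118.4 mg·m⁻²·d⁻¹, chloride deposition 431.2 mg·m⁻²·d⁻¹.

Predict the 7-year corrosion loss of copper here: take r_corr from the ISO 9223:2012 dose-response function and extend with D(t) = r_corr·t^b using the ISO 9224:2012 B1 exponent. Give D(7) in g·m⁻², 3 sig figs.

D(7) = 33.4 g·m⁻²

copper: f(T) = +0.126·(T−10) [T≤10 °C] = -1.8648
  sulphur-dioxide contribution → 0.3004 μm/a
  chloride contribution → 0.7163 μm/a
  ⇒ r_corr(copper) = 1.017 μm/a
Long-term exponent b (ISO 9224 Table 2, B1) = 0.667
  D(7) = 1.017 × 7^0.667 = 1.017 × 3.662 = 3.723 μm
  Mass loss = 3.723 μm × 8.96 g/cm³ = 33.36 g·m⁻²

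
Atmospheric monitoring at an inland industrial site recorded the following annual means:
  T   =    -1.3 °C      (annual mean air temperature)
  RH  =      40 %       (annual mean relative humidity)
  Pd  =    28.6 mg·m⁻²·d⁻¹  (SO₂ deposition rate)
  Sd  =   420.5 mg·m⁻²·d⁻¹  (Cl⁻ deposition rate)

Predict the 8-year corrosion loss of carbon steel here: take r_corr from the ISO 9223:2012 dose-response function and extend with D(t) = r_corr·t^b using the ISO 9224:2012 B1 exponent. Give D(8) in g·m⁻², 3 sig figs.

D(8) = 454 g·m⁻²

carbon steel: T≤10 °C ⇒ hinge +0.150·(-1.3−10) = -1.6950
  sulphur-dioxide contribution → 4.136 μm/a
  chloride contribution → 15.35 μm/a
  total first-year rate 19.48 μm/a
Power-law: D(8) = r_corr · 8^0.523
  D(8) = 19.48 × 8^0.523 = 19.48 × 2.967 = 57.81 μm
  Mass loss = 57.81 μm × 7.85 g/cm³ = 453.8 g·m⁻²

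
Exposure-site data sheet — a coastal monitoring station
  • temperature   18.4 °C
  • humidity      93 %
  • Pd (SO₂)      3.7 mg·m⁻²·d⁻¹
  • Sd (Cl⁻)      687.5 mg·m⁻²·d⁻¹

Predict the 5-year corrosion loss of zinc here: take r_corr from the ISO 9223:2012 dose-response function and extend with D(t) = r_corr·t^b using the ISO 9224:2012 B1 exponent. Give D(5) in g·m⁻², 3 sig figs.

D(5) = 217 g·m⁻²

zinc: temperature factor f = -0.071·(8.4) = -0.5964
  SO₂ term: 0.0129·3.7^0.44·exp(0.046·93-0.5964) = 0.911
  Cl⁻ term: 0.0175·687.5^0.57·exp(0.008·93+0.085·18.4) = 7.288
  r_corr = 0.911 + 7.288 = 8.199 μm/a
Long-term exponent b (ISO 9224 Table 2, B1) = 0.813
  D(5) = 8.199 × 5^0.813 = 8.199 × 3.701 = 30.34 μm
  Mass loss = 30.34 μm × 7.14 g/cm³ = 216.6 g·m⁻²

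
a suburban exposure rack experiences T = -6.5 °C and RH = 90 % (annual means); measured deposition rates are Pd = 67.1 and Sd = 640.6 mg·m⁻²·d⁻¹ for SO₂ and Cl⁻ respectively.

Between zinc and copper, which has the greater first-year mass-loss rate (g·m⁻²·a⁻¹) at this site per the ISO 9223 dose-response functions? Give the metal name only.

zinc: f(T) = +0.038·(T−10) [T≤10 °C] = -0.6270
  Pd branch = 0.0129·Pd^0.44·e^(0.046·RH+f) = 2.754 μm/a
  Cl⁻ term: 0.0175·640.6^0.57·exp(0.008·90+0.085·-6.5) = 0.8233
  r_corr = 2.754 + 0.8233 = 3.578 μm/a
  mass loss = 3.578 μm/a × 7.14 g/cm³ = 25.54 g·m⁻²·a⁻¹
copper: T≤10 °C ⇒ hinge +0.126·(-6.5−10) = -2.0790
  Pd branch = 0.0053·Pd^0.26·e^(0.059·RH+f) = 0.4003 μm/a
  Sd branch = 0.01025·Sd^0.27·e^(0.036·RH+0.049·T) = 1.09 μm/a
  sum: 0.4003 + 1.09 → r_corr = 1.49 μm/a
  mass loss = 1.49 μm/a × 8.96 g/cm³ = 13.35 g·m⁻²·a⁻¹
Ordering by g·m⁻²·a⁻¹: zinc (25.5) > copper (13.4)

zinc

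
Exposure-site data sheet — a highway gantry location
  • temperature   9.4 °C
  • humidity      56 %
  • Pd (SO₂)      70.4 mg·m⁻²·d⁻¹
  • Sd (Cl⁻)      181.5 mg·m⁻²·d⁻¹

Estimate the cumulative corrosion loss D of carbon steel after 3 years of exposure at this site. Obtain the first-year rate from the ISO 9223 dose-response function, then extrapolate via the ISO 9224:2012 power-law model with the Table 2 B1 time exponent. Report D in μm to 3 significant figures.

carbon steel: temperature factor f = +0.150·(-0.6) = -0.0900
  SO₂ term: 1.77·70.4^0.52·exp(0.02·56-0.0900) = 45.29
  Sd branch = 0.102·Sd^0.62·e^(0.033·RH+0.04·T) = 23.71 μm/a
  sum: 45.29 + 23.71 → r_corr = 69.01 μm/a
ISO 9224: D(t) = r_corr · t^b with b = 0.523 (carbon steel, B1)
  D(3) = 69.01 × 3^0.523 = 69.01 × 1.776 = 122.6 μm

D(3) = 123 μm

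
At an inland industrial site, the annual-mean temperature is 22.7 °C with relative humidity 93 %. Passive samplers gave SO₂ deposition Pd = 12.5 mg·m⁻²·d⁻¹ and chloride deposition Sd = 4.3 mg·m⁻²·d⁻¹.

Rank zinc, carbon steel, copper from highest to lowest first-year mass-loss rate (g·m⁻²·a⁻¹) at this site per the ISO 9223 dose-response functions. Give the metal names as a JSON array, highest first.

zinc: T>10 °C ⇒ hinge -0.071·(22.7−10) = -0.9017
  sulphur-dioxide contribution → 1.147 μm/a
  chloride contribution → 0.5824 μm/a
  ⇒ r_corr(zinc) = 1.729 μm/a
  mass loss = 1.729 μm/a × 7.14 g/cm³ = 12.35 g·m⁻²·a⁻¹
carbon steel: f(T) = -0.054·(T−10) [T>10 °C] = -0.6858
  sulphur-dioxide contribution → 21.3 μm/a
  chloride contribution → 13.44 μm/a
  total first-year rate 34.74 μm/a
  mass loss = 34.74 μm/a × 7.85 g/cm³ = 272.7 g·m⁻²·a⁻¹
copper: temperature factor f = -0.080·(12.7) = -1.0160
  sulphur-dioxide contribution → 0.8937 μm/a
  chloride contribution → 1.315 μm/a
  total first-year rate 2.208 μm/a
  mass loss = 2.208 μm/a × 8.96 g/cm³ = 19.79 g·m⁻²·a⁻¹
Ordering by g·m⁻²·a⁻¹: carbon steel (273) > copper (19.8) > zinc (12.3)

["carbon steel", "copper", "zinc"]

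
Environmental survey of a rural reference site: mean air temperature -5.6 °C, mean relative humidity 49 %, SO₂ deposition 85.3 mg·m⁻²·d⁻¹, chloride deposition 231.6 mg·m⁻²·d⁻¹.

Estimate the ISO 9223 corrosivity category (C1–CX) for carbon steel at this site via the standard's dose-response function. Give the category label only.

carbon steel: temperature factor f = +0.150·(-15.6) = -2.3400
  Pd branch = 1.77·Pd^0.52·e^(0.02·RH+f) = 4.586 μm/a
  Cl⁻ term: 0.102·231.6^0.62·exp(0.033·49+0.04·-5.6) = 12.01
  sum: 4.586 + 12.01 → r_corr = 16.6 μm/a
16.6 μm/a falls in (1.3, 25] for carbon steel → category C2

C2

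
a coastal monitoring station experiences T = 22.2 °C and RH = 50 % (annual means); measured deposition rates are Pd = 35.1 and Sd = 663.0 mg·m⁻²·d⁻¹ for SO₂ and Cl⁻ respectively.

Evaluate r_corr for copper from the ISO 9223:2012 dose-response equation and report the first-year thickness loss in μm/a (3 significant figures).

copper: T>10 °C ⇒ hinge -0.080·(22.2−10) = -0.9760
  Pd branch = 0.0053·Pd^0.26·e^(0.059·RH+f) = 0.09624 μm/a
  Cl⁻ term: 0.01025·663.0^0.27·exp(0.036·50+0.049·22.2) = 1.063
  r_corr = 0.09624 + 1.063 = 1.16 μm/a

r_corr = 1.16 μm/a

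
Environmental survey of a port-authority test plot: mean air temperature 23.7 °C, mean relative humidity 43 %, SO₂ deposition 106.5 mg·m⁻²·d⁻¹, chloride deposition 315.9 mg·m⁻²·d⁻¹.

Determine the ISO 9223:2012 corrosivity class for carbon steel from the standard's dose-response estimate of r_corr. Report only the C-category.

C4

carbon steel: T>10 °C ⇒ hinge -0.054·(23.7−10) = -0.7398
  Pd branch = 1.77·Pd^0.52·e^(0.02·RH+f) = 22.62 μm/a
  Sd branch = 0.102·Sd^0.62·e^(0.033·RH+0.04·T) = 38.57 μm/a
  sum: 22.62 + 38.57 → r_corr = 61.19 μm/a
ISO 9223 Table 2 (carbon steel): 50 < 61.2 ≤ 80 μm/a ⇒ C4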